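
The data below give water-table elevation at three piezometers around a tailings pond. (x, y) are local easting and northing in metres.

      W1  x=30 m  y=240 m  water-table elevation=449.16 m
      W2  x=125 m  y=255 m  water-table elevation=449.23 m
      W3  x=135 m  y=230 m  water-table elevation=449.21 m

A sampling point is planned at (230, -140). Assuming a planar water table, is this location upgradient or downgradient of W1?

Taking W1 as reference: W2−W1 = (95, 15, +0.07); W3−W1 = (105, -10, +0.05).
Determinant of the coordinate differences = 95·(-10) − 105·15 = -2525.
∂h/∂x = [(+0.07)·(-10) − (+0.05)·15] / -2525 = +0.0005743
∂h/∂y = [95·(+0.05) − 105·(+0.07)] / -2525 = +0.001030
Head at (230, -140) = 449.16 + (+0.0005743)·(200) + (+0.001030)·(-380) = 448.88 m.
That is lower than the 449.16 m at W1, so the point is downgradient.

downgradient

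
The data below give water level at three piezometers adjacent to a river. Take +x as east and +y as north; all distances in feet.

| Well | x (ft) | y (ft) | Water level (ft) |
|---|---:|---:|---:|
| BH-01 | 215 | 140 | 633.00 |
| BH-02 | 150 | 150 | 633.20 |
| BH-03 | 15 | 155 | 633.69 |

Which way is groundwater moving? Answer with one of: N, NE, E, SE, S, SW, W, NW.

With h = a·x + b·y + c and BH-01 as origin, the differences give:
  (-65)·a + 10·b = +0.20
  (-200)·a + 15·b = +0.69
Eliminate b (×15 and ×10, subtract): 1025·a = -3.900 → a = ∂h/∂x = -0.003805
Back-substitute: b = ∂h/∂y = -0.004732.
Flow = −∇h = (+0.003805 east, +0.004732 north), which points northeast.

NE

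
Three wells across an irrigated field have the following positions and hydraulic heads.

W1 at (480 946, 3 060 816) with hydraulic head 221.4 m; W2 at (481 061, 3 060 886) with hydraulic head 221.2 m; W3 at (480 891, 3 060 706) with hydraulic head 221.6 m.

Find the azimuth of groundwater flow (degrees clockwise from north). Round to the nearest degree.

Three-point gradient (reference W1): Δ to W2 = (115, 70, -0.2), Δ to W3 = (-55, -110, +0.2).
∂h/∂x = -0.0009091, ∂h/∂y = -0.001364 (det = -8800).
Flow direction (−∇h) has components (+0.0009091 E, +0.001364 N).
Azimuth = atan2(E, N) = atan2(+0.0009091, +0.001364) = 33.7° ≈ 034°.

034°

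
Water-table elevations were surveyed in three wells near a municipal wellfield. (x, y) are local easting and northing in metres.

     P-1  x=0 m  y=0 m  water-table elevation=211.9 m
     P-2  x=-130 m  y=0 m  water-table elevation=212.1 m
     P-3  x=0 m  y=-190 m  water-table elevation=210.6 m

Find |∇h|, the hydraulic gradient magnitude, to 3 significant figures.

0.00701

∂h/∂x = (212.1 − 211.9) / (-130 − 0) = -0.001538
∂h/∂y = (210.6 − 211.9) / (-190 − 0) = +0.006842
|∇h| = √(-0.001538² + 0.006842²) = 0.007013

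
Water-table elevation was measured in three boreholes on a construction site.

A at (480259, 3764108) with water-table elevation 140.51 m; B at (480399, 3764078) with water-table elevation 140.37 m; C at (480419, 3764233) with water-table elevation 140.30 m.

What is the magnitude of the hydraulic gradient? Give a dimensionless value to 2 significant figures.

Differences from A: to B (Δx, Δy, Δh) = (140, -30, -0.14); to C = (160, 125, -0.21).
Solve a·Δx + b·Δy = Δh: det = 140·125 − 160·(-30) = 22300.
∂h/∂x = [(-0.14)·125 − (-0.21)·(-30)] / 22300 = -0.001067
∂h/∂y = [140·(-0.21) − 160·(-0.14)] / 22300 = -0.0003139
|∇h| = √(-0.001067² + -0.0003139²) = 0.001112

0.0011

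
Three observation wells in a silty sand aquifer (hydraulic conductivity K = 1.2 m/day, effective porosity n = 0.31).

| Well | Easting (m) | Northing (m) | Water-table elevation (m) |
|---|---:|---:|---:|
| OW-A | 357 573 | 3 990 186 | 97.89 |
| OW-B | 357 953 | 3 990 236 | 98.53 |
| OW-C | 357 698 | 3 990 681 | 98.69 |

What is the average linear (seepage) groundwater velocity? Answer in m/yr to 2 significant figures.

Differences from OW-A: to OW-B (Δx, Δy, Δh) = (380, 50, +0.64); to OW-C = (125, 495, +0.80).
Solve a·Δx + b·Δy = Δh: det = 380·495 − 125·50 = 181850.
∂h/∂x = [(+0.64)·495 − (+0.80)·50] / 181850 = +0.001522
∂h/∂y = [380·(+0.80) − 125·(+0.64)] / 181850 = +0.001232
|∇h| = √(0.001522² + 0.001232²) = 0.001958
Seepage velocity v = K·i/n = 1.2 × 0.001958 / 0.31 = 0.007579 m/day = 2.768 m/yr.

2.8 m/yr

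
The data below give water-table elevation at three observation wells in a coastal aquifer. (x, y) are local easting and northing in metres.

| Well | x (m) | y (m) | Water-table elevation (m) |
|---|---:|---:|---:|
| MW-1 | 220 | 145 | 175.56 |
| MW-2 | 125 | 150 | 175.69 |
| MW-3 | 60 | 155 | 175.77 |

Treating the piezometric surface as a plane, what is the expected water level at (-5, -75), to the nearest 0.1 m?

With h = a·x + b·y + c and MW-1 as origin, the differences give:
  (-95)·a + 5·b = +0.13
  (-160)·a + 10·b = +0.21
Eliminate b (×10 and ×5, subtract): -150·a = 0.250 → a = ∂h/∂x = -0.001667
Back-substitute: b = ∂h/∂y = -0.005667.
h(-5, -75) = 175.56 + (-0.001667)·(-225) + (-0.005667)·(-220) = 175.56 +0.375 +1.247 = 177.182 m.

177.2 m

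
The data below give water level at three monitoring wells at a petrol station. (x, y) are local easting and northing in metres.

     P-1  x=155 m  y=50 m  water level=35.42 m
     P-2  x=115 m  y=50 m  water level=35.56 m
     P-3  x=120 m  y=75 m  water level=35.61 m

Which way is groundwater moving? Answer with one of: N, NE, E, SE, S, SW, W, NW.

SE

Differences from P-1: to P-2 (Δx, Δy, Δh) = (-40, 0, +0.14); to P-3 = (-35, 25, +0.19).
Determinant of the coordinate differences = (-40)·25 − (-35)·0 = -1000.
∂h/∂x = [(+0.14)·25 − (+0.19)·0] / -1000 = -0.003500
∂h/∂y = [(-40)·(+0.19) − (-35)·(+0.14)] / -1000 = +0.002700
Flow = −∇h = (+0.003500 east, -0.002700 north), which points southeast.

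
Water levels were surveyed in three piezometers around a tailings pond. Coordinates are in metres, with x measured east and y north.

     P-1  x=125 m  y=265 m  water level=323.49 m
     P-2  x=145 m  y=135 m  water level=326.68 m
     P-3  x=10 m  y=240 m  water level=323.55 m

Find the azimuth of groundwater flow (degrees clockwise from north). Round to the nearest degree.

349°

Taking P-1 as reference: P-2−P-1 = (20, -130, +3.19); P-3−P-1 = (-115, -25, +0.06).
Solve a·Δx + b·Δy = Δh: det = 20·(-25) − (-115)·(-130) = -15450.
∂h/∂x = [(+3.19)·(-25) − (+0.06)·(-130)] / -15450 = +0.004657
∂h/∂y = [20·(+0.06) − (-115)·(+3.19)] / -15450 = -0.02382
Flow direction (−∇h) has components (-0.004657 E, +0.02382 N).
Azimuth = atan2(E, N) = atan2(-0.004657, +0.02382) = 348.9° ≈ 349°.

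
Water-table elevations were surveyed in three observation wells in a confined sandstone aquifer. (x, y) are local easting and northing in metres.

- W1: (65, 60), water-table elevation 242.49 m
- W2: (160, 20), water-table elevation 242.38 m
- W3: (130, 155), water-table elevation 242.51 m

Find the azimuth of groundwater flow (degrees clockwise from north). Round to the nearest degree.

Taking W1 as reference: W2−W1 = (95, -40, -0.11); W3−W1 = (65, 95, +0.02).
Determinant of the coordinate differences = 95·95 − 65·(-40) = 11625.
∂h/∂x = [(-0.11)·95 − (+0.02)·(-40)] / 11625 = -0.0008301
∂h/∂y = [95·(+0.02) − 65·(-0.11)] / 11625 = +0.0007785
Flow direction (−∇h) has components (+0.0008301 E, -0.0007785 N).
Azimuth = atan2(E, N) = atan2(+0.0008301, -0.0007785) = 133.2° ≈ 133°.

133°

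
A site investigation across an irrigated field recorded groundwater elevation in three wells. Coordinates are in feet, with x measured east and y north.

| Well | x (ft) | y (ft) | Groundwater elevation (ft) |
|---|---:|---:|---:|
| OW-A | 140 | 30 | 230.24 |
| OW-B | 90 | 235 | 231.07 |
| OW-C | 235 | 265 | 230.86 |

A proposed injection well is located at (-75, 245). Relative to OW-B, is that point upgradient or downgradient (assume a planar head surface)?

upgradient

Differences from OW-A: to OW-B (Δx, Δy, Δh) = (-50, 205, +0.83); to OW-C = (95, 235, +0.62).
Solve a·Δx + b·Δy = Δh: det = (-50)·235 − 95·205 = -31225.
∂h/∂x = [(+0.83)·235 − (+0.62)·205] / -31225 = -0.002176
∂h/∂y = [(-50)·(+0.62) − 95·(+0.83)] / -31225 = +0.003518
Head at (-75, 245) = 230.24 + (-0.002176)·(-215) + (+0.003518)·(215) = 231.46 ft.
That is higher than the 231.07 ft at OW-B, so the point is upgradient.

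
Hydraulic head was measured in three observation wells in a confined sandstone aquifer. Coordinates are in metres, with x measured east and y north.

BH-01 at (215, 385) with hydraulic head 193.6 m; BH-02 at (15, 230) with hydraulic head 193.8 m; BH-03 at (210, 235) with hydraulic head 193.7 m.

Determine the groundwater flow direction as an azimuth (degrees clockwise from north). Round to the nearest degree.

037°

Differences from BH-01: to BH-02 (Δx, Δy, Δh) = (-200, -155, +0.2); to BH-03 = (-5, -150, +0.1).
Solve a·Δx + b·Δy = Δh: det = (-200)·(-150) − (-5)·(-155) = 29225.
∂h/∂x = [(+0.2)·(-150) − (+0.1)·(-155)] / 29225 = -0.0004962
∂h/∂y = [(-200)·(+0.1) − (-5)·(+0.2)] / 29225 = -0.0006501
Flow direction (−∇h) has components (+0.0004962 E, +0.0006501 N).
Azimuth = atan2(E, N) = atan2(+0.0004962, +0.0006501) = 37.3° ≈ 037°.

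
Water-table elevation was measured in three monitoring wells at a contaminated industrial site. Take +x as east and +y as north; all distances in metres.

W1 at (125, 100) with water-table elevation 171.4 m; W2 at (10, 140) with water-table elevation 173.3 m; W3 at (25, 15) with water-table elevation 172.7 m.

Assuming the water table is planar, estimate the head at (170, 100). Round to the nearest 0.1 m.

170.7 m

Taking W1 as reference: W2−W1 = (-115, 40, +1.9); W3−W1 = (-100, -85, +1.3).
Solve a·Δx + b·Δy = Δh: det = (-115)·(-85) − (-100)·40 = 13775.
∂h/∂x = [(+1.9)·(-85) − (+1.3)·40] / 13775 = -0.01550
∂h/∂y = [(-115)·(+1.3) − (-100)·(+1.9)] / 13775 = +0.002940
h(170, 100) = 171.4 + (-0.01550)·(45) + (+0.002940)·(0) = 171.4 -0.697 +0.000 = 170.703 m.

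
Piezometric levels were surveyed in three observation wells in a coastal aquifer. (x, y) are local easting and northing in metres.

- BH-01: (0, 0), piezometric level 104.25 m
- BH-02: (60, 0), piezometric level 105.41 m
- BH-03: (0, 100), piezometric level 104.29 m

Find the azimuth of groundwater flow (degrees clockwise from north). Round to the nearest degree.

269°

∂h/∂x = (105.41 − 104.25) / (60 − 0) = +0.01933
∂h/∂y = (104.29 − 104.25) / (100 − 0) = +0.0004000
Flow direction (−∇h) has components (-0.01933 E, -0.0004000 N).
Azimuth = atan2(E, N) = atan2(-0.01933, -0.0004000) = 268.8° ≈ 269°.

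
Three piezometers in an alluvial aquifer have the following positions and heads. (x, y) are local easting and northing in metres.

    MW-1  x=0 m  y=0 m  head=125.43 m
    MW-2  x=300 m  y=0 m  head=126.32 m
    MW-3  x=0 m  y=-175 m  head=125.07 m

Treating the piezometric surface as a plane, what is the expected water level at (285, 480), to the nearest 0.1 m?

∂h/∂x = (126.32 − 125.43) / (300 − 0) = +0.002967
∂h/∂y = (125.07 − 125.43) / (-175 − 0) = +0.002057
h(285, 480) = 125.43 + (+0.002967)·(285) + (+0.002057)·(480) = 125.43 +0.845 +0.987 = 127.263 m.

127.3 m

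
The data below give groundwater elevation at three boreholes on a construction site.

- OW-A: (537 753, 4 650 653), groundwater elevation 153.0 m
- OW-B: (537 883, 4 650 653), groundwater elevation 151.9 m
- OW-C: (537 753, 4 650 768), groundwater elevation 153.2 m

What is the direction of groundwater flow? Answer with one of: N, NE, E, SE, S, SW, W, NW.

E

∂h/∂x = (151.9 − 153.0) / (537883 − 537753) = -0.008462
∂h/∂y = (153.2 − 153.0) / (4650768 − 4650653) = +0.001739
Flow = −∇h = (+0.008462 east, -0.001739 north), which points east.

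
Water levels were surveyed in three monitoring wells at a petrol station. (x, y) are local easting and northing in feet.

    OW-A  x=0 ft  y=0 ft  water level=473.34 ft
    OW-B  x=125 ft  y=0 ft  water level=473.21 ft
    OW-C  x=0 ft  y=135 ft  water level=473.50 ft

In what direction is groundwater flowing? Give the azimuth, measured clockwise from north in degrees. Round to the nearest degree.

139°

∂h/∂x = (473.21 − 473.34) / (125 − 0) = -0.001040
∂h/∂y = (473.50 − 473.34) / (135 − 0) = +0.001185
Flow direction (−∇h) has components (+0.001040 E, -0.001185 N).
Azimuth = atan2(E, N) = atan2(+0.001040, -0.001185) = 138.7° ≈ 139°.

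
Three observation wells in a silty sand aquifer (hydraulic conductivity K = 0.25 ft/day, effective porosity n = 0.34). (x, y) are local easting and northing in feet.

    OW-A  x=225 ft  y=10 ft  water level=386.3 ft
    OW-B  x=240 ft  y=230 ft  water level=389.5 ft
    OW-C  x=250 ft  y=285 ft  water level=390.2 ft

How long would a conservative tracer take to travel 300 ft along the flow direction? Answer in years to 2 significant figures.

50 years

Taking OW-A as reference: OW-B−OW-A = (15, 220, +3.2); OW-C−OW-A = (25, 275, +3.9).
Solve a·Δx + b·Δy = Δh: det = 15·275 − 25·220 = -1375.
∂h/∂x = [(+3.2)·275 − (+3.9)·220] / -1375 = -0.01600
∂h/∂y = [15·(+3.9) − 25·(+3.2)] / -1375 = +0.01564
|∇h| = √(-0.01600² + 0.01564²) = 0.02237
Seepage velocity v = K·i/n = 0.25 × 0.02237 / 0.34 = 0.01645 ft/day.
t = 300 / 0.01645 = 1.824e+04 days = 49.9 years.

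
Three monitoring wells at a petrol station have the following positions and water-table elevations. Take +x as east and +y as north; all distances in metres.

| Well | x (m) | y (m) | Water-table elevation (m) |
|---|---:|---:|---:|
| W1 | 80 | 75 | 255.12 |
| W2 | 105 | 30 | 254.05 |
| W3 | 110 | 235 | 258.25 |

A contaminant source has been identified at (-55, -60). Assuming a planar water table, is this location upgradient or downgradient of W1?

Taking W1 as reference: W2−W1 = (25, -45, -1.07); W3−W1 = (30, 160, +3.13).
Determinant of the coordinate differences = 25·160 − 30·(-45) = 5350.
∂h/∂x = [(-1.07)·160 − (+3.13)·(-45)] / 5350 = -0.005673
∂h/∂y = [25·(+3.13) − 30·(-1.07)] / 5350 = +0.02063
Head at (-55, -60) = 255.12 + (-0.005673)·(-135) + (+0.02063)·(-135) = 253.10 m.
That is lower than the 255.12 m at W1, so the point is downgradient.

downgradient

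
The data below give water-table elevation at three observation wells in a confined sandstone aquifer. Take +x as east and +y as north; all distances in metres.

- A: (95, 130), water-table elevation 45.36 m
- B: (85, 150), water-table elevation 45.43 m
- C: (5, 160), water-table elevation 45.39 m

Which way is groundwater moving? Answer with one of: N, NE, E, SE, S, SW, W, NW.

S

Differences from A: to B (Δx, Δy, Δh) = (-10, 20, +0.07); to C = (-90, 30, +0.03).
Solve a·Δx + b·Δy = Δh: det = (-10)·30 − (-90)·20 = 1500.
∂h/∂x = [(+0.07)·30 − (+0.03)·20] / 1500 = +0.0010000
∂h/∂y = [(-10)·(+0.03) − (-90)·(+0.07)] / 1500 = +0.004000
Flow = −∇h = (-0.0010000 east, -0.004000 north), which points south.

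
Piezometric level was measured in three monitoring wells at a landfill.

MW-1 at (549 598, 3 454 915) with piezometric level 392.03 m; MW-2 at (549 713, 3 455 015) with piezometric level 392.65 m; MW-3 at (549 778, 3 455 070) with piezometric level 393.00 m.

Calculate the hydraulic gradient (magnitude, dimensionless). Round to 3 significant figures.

With h = a·x + b·y + c and MW-1 as origin, the differences give:
  115·a + 100·b = +0.62
  180·a + 155·b = +0.97
Eliminate b (×155 and ×100, subtract): -175·a = -0.900 → a = ∂h/∂x = +0.005143
Back-substitute: b = ∂h/∂y = +0.0002857.
|∇h| = √(0.005143² + 0.0002857²) = 0.005151

0.00515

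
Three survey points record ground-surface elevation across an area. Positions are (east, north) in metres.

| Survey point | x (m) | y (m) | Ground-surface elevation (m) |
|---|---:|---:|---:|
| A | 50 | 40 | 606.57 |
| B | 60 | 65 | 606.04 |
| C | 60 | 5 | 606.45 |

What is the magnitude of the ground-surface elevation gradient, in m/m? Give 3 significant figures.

0.0366 m/m

Taking A as reference: B−A = (10, 25, -0.53); C−A = (10, -35, -0.12).
Solve a·Δx + b·Δy = Δz: det = 10·(-35) − 10·25 = -600.
∂z/∂x = [(-0.53)·(-35) − (-0.12)·25] / -600 = -0.03592
∂z/∂y = [10·(-0.12) − 10·(-0.53)] / -600 = -0.006833
|∇f| = √(-0.03592² + -0.006833²) = 0.03656 m/m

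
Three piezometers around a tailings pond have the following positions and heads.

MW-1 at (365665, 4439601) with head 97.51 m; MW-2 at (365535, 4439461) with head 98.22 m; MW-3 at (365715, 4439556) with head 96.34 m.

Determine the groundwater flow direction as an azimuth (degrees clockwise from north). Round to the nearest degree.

121°

Three-point gradient (reference MW-1): Δ to MW-2 = (-130, -140, +0.71), Δ to MW-3 = (50, -45, -1.17).
∂h/∂x = -0.01523, ∂h/∂y = +0.009074 (det = 12850).
Flow direction (−∇h) has components (+0.01523 E, -0.009074 N).
Azimuth = atan2(E, N) = atan2(+0.01523, -0.009074) = 120.8° ≈ 121°.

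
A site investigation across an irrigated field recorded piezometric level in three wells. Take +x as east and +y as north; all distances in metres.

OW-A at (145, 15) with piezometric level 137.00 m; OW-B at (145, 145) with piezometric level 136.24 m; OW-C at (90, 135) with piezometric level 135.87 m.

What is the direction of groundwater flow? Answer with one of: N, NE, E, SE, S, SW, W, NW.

Taking OW-A as reference: OW-B−OW-A = (0, 130, -0.76); OW-C−OW-A = (-55, 120, -1.13).
Solve a·Δx + b·Δy = Δh: det = 0·120 − (-55)·130 = 7150.
∂h/∂x = [(-0.76)·120 − (-1.13)·130] / 7150 = +0.007790
∂h/∂y = [0·(-1.13) − (-55)·(-0.76)] / 7150 = -0.005846
Flow = −∇h = (-0.007790 east, +0.005846 north), which points northwest.

NW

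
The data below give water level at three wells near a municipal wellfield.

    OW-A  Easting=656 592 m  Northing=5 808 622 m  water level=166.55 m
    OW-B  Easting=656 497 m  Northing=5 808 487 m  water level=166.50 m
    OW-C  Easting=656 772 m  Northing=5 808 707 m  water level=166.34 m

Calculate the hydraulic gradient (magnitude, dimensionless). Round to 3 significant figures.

With h = a·x + b·y + c and OW-A as origin, the differences give:
  (-95)·a + (-135)·b = -0.05
  180·a + 85·b = -0.21
Eliminate b (×85 and ×(-135), subtract): 16225·a = -32.600 → a = ∂h/∂x = -0.002009
Back-substitute: b = ∂h/∂y = +0.001784.
|∇h| = √(-0.002009² + 0.001784²) = 0.002687

0.00269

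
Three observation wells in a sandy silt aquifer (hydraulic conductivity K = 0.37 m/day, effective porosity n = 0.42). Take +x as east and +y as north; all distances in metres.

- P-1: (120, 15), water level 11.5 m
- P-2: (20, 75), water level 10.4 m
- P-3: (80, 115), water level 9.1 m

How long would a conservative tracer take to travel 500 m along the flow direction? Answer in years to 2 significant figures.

Differences from P-1: to P-2 (Δx, Δy, Δh) = (-100, 60, -1.1); to P-3 = (-40, 100, -2.4).
Solve a·Δx + b·Δy = Δh: det = (-100)·100 − (-40)·60 = -7600.
∂h/∂x = [(-1.1)·100 − (-2.4)·60] / -7600 = -0.004474
∂h/∂y = [(-100)·(-2.4) − (-40)·(-1.1)] / -7600 = -0.02579
|∇h| = √(-0.004474² + -0.02579²) = 0.02618
Seepage velocity v = K·i/n = 0.37 × 0.02618 / 0.42 = 0.02306 m/day.
t = 500 / 0.02306 = 2.168e+04 days = 59.4 years.

59 years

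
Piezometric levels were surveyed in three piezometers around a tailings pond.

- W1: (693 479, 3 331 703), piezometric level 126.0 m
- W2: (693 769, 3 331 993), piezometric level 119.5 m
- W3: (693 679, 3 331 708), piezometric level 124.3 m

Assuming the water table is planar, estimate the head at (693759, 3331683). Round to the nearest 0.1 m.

With h = a·x + b·y + c and W1 as origin, the differences give:
  290·a + 290·b = -6.5
  200·a + 5·b = -1.7
Eliminate b (×5 and ×290, subtract): -56550·a = 460.50 → a = ∂h/∂x = -0.008143
Back-substitute: b = ∂h/∂y = -0.01427.
h(693759, 3331683) = 126.0 + (-0.008143)·(280) + (-0.01427)·(-20) = 126.0 -2.280 +0.285 = 124.005 m.

124.0 m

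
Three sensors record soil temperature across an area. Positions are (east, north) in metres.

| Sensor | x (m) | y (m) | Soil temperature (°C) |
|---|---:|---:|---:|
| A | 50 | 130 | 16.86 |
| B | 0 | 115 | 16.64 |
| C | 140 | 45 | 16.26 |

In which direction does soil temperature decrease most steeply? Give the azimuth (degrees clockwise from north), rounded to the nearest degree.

191°

Taking A as reference: B−A = (-50, -15, -0.22); C−A = (90, -85, -0.60).
Determinant of the coordinate differences = (-50)·(-85) − 90·(-15) = 5600.
∂T/∂x = [(-0.22)·(-85) − (-0.60)·(-15)] / 5600 = +0.001732
∂T/∂y = [(-50)·(-0.60) − 90·(-0.22)] / 5600 = +0.008893
Steepest decrease is along −∇f: components (-0.001732 E, -0.008893 N).
Azimuth = atan2(-0.001732, -0.008893) = 191.0° ≈ 191°.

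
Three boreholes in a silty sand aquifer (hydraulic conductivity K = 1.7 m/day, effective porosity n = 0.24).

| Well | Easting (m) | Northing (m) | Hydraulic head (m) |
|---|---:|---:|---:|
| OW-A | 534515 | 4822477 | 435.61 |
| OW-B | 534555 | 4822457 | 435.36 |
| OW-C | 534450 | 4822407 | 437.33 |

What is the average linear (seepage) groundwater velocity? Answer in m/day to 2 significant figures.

0.13 m/day

Differences from OW-A: to OW-B (Δx, Δy, Δh) = (40, -20, -0.25); to OW-C = (-65, -70, +1.72).
Solve a·Δx + b·Δy = Δh: det = 40·(-70) − (-65)·(-20) = -4100.
∂h/∂x = [(-0.25)·(-70) − (+1.72)·(-20)] / -4100 = -0.01266
∂h/∂y = [40·(+1.72) − (-65)·(-0.25)] / -4100 = -0.01282
|∇h| = √(-0.01266² + -0.01282²) = 0.01802
Seepage velocity v = K·i/n = 1.7 × 0.01802 / 0.24 = 0.1276 m/day.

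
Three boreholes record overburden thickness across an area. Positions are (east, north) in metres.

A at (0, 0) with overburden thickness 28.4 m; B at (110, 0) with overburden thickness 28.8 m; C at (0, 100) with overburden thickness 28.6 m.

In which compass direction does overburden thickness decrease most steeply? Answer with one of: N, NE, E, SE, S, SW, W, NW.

∂d/∂x = (28.8 − 28.4) / (110 − 0) = +0.003636
∂d/∂y = (28.6 − 28.4) / (100 − 0) = +0.002000
Steepest decrease is along −∇f = (-0.003636 E, -0.002000 N) → southwest.

SW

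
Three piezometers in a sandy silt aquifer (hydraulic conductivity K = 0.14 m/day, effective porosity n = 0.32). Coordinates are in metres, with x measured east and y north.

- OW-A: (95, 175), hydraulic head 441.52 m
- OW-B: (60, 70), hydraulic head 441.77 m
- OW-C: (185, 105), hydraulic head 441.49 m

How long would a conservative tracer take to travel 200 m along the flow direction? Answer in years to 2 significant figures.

Differences from OW-A: to OW-B (Δx, Δy, Δh) = (-35, -105, +0.25); to OW-C = (90, -70, -0.03).
Solve a·Δx + b·Δy = Δh: det = (-35)·(-70) − 90·(-105) = 11900.
∂h/∂x = [(+0.25)·(-70) − (-0.03)·(-105)] / 11900 = -0.001735
∂h/∂y = [(-35)·(-0.03) − 90·(+0.25)] / 11900 = -0.001803
|∇h| = √(-0.001735² + -0.001803²) = 0.002502
Seepage velocity v = K·i/n = 0.14 × 0.002502 / 0.32 = 0.001095 m/day.
t = 200 / 0.001095 = 1.826e+05 days = 500 years.

500 years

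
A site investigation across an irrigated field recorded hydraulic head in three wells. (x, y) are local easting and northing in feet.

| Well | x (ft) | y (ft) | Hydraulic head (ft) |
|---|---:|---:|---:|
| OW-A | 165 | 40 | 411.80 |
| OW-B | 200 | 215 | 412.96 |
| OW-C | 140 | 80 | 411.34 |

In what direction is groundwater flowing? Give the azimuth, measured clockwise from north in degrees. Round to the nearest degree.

Taking OW-A as reference: OW-B−OW-A = (35, 175, +1.16); OW-C−OW-A = (-25, 40, -0.46).
Determinant of the coordinate differences = 35·40 − (-25)·175 = 5775.
∂h/∂x = [(+1.16)·40 − (-0.46)·175] / 5775 = +0.02197
∂h/∂y = [35·(-0.46) − (-25)·(+1.16)] / 5775 = +0.002234
Flow direction (−∇h) has components (-0.02197 E, -0.002234 N).
Azimuth = atan2(E, N) = atan2(-0.02197, -0.002234) = 264.2° ≈ 264°.

264°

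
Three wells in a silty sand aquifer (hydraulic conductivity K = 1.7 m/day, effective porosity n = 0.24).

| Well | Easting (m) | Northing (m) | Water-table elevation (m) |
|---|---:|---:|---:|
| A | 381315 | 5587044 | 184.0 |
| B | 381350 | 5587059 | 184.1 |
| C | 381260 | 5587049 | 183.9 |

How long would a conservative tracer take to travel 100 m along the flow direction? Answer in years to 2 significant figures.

With h = a·x + b·y + c and A as origin, the differences give:
  35·a + 15·b = +0.1
  (-55)·a + 5·b = -0.1
Eliminate b (×5 and ×15, subtract): 1000·a = 2.00 → a = ∂h/∂x = +0.002000
Back-substitute: b = ∂h/∂y = +0.002000.
|∇h| = √(0.002000² + 0.002000²) = 0.002828
Seepage velocity v = K·i/n = 1.7 × 0.002828 / 0.24 = 0.02003 m/day.
t = 100 / 0.02003 = 4993 days = 13.7 years.

14 years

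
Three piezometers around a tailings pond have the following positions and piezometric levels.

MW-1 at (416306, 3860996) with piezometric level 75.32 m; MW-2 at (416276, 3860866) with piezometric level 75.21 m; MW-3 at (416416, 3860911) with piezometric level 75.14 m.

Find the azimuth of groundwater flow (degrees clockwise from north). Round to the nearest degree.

With h = a·x + b·y + c and MW-1 as origin, the differences give:
  (-30)·a + (-130)·b = -0.11
  110·a + (-85)·b = -0.18
Eliminate b (×(-85) and ×(-130), subtract): 16850·a = -14.050 → a = ∂h/∂x = -0.0008338
Back-substitute: b = ∂h/∂y = +0.001039.
Flow direction (−∇h) has components (+0.0008338 E, -0.001039 N).
Azimuth = atan2(E, N) = atan2(+0.0008338, -0.001039) = 141.2° ≈ 141°.

141°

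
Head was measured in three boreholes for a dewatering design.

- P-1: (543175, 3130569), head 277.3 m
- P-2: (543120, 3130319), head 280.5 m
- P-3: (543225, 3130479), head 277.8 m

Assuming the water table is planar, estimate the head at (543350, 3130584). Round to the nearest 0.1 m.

Differences from P-1: to P-2 (Δx, Δy, Δh) = (-55, -250, +3.2); to P-3 = (50, -90, +0.5).
Determinant of the coordinate differences = (-55)·(-90) − 50·(-250) = 17450.
∂h/∂x = [(+3.2)·(-90) − (+0.5)·(-250)] / 17450 = -0.009341
∂h/∂y = [(-55)·(+0.5) − 50·(+3.2)] / 17450 = -0.01074
h(543350, 3130584) = 277.3 + (-0.009341)·(175) + (-0.01074)·(15) = 277.3 -1.635 -0.161 = 275.504 m.

275.5 m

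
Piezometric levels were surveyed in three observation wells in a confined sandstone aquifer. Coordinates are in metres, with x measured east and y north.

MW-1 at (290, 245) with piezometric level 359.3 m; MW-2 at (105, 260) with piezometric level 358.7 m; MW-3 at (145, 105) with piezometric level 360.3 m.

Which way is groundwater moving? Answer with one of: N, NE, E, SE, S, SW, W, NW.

N

Taking MW-1 as reference: MW-2−MW-1 = (-185, 15, -0.6); MW-3−MW-1 = (-145, -140, +1.0).
Solve a·Δx + b·Δy = Δh: det = (-185)·(-140) − (-145)·15 = 28075.
∂h/∂x = [(-0.6)·(-140) − (+1.0)·15] / 28075 = +0.002458
∂h/∂y = [(-185)·(+1.0) − (-145)·(-0.6)] / 28075 = -0.009688
Flow = −∇h = (-0.002458 east, +0.009688 north), which points north.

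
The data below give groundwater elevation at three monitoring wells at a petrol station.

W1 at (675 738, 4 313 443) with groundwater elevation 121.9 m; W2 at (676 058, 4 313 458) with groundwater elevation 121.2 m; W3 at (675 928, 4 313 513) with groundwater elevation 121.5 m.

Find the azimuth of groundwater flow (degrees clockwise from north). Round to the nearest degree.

Taking W1 as reference: W2−W1 = (320, 15, -0.7); W3−W1 = (190, 70, -0.4).
Determinant of the coordinate differences = 320·70 − 190·15 = 19550.
∂h/∂x = [(-0.7)·70 − (-0.4)·15] / 19550 = -0.002199
∂h/∂y = [320·(-0.4) − 190·(-0.7)] / 19550 = +0.0002558
Flow direction (−∇h) has components (+0.002199 E, -0.0002558 N).
Azimuth = atan2(E, N) = atan2(+0.002199, -0.0002558) = 96.6° ≈ 097°.

097°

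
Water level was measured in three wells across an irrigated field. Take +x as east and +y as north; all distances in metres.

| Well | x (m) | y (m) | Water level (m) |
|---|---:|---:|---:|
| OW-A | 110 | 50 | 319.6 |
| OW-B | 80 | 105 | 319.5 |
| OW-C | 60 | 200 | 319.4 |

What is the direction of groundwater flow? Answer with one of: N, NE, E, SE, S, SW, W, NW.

Taking OW-A as reference: OW-B−OW-A = (-30, 55, -0.1); OW-C−OW-A = (-50, 150, -0.2).
Solve a·Δx + b·Δy = Δh: det = (-30)·150 − (-50)·55 = -1750.
∂h/∂x = [(-0.1)·150 − (-0.2)·55] / -1750 = +0.002286
∂h/∂y = [(-30)·(-0.2) − (-50)·(-0.1)] / -1750 = -0.0005714
Flow = −∇h = (-0.002286 east, +0.0005714 north), which points west.

W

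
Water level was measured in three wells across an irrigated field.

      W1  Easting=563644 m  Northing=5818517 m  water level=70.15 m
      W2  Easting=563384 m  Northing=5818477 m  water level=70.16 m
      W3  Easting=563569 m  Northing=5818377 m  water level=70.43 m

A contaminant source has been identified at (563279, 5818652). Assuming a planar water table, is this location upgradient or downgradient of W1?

downgradient

Taking W1 as reference: W2−W1 = (-260, -40, +0.01); W3−W1 = (-75, -140, +0.28).
Determinant of the coordinate differences = (-260)·(-140) − (-75)·(-40) = 33400.
∂h/∂x = [(+0.01)·(-140) − (+0.28)·(-40)] / 33400 = +0.0002934
∂h/∂y = [(-260)·(+0.28) − (-75)·(+0.01)] / 33400 = -0.002157
Head at (563279, 5818652) = 70.15 + (+0.0002934)·(-365) + (-0.002157)·(135) = 69.75 m.
That is lower than the 70.15 m at W1, so the point is downgradient.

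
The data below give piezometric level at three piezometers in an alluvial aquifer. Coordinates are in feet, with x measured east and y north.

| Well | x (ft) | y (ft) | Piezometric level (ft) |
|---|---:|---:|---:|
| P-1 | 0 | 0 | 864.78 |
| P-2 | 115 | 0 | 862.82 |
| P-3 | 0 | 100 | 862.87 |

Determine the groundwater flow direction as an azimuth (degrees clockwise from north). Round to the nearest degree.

042°

∂h/∂x = (862.82 − 864.78) / (115 − 0) = -0.01704
∂h/∂y = (862.87 − 864.78) / (100 − 0) = -0.01910
Flow direction (−∇h) has components (+0.01704 E, +0.01910 N).
Azimuth = atan2(E, N) = atan2(+0.01704, +0.01910) = 41.7° ≈ 042°.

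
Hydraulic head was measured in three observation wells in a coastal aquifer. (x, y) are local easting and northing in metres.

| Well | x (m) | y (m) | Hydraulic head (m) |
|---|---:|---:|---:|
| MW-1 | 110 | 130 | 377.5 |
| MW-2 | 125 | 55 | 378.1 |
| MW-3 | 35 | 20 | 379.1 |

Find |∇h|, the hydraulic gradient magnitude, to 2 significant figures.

0.012

Taking MW-1 as reference: MW-2−MW-1 = (15, -75, +0.6); MW-3−MW-1 = (-75, -110, +1.6).
Determinant of the coordinate differences = 15·(-110) − (-75)·(-75) = -7275.
∂h/∂x = [(+0.6)·(-110) − (+1.6)·(-75)] / -7275 = -0.007423
∂h/∂y = [15·(+1.6) − (-75)·(+0.6)] / -7275 = -0.009485
|∇h| = √(-0.007423² + -0.009485²) = 0.01204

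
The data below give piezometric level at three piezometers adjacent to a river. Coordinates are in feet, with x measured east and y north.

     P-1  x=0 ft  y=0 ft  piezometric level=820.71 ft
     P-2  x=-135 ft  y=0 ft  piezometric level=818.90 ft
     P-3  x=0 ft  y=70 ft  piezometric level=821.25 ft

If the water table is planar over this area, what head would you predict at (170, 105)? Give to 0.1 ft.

∂h/∂x = (818.90 − 820.71) / (-135 − 0) = +0.01341
∂h/∂y = (821.25 − 820.71) / (70 − 0) = +0.007714
h(170, 105) = 820.71 + (+0.01341)·(170) + (+0.007714)·(105) = 820.71 +2.279 +0.810 = 823.799 ft.

823.8 ft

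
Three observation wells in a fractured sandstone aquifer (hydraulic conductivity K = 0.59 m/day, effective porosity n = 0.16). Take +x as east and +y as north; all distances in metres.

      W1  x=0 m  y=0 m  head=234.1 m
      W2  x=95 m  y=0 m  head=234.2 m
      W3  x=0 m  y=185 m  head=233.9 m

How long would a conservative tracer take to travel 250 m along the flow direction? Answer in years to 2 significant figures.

∂h/∂x = (234.2 − 234.1) / (95 − 0) = +0.001053
∂h/∂y = (233.9 − 234.1) / (185 − 0) = -0.001081
|∇h| = √(0.001053² + -0.001081²) = 0.001509
Seepage velocity v = K·i/n = 0.59 × 0.001509 / 0.16 = 0.005564 m/day.
t = 250 / 0.005564 = 4.493e+04 days = 123 years.

120 years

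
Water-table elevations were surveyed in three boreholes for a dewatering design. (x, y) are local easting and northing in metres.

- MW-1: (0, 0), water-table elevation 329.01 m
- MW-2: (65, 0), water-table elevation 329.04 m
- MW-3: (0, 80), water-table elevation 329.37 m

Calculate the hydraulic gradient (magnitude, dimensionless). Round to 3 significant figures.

0.00452

∂h/∂x = (329.04 − 329.01) / (65 − 0) = +0.0004615
∂h/∂y = (329.37 − 329.01) / (80 − 0) = +0.004500
|∇h| = √(0.0004615² + 0.004500²) = 0.004524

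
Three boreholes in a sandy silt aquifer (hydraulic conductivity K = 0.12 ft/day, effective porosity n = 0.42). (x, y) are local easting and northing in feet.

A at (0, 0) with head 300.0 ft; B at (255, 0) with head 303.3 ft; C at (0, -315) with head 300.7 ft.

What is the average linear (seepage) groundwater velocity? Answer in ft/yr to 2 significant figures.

∂h/∂x = (303.3 − 300.0) / (255 − 0) = +0.01294
∂h/∂y = (300.7 − 300.0) / (-315 − 0) = -0.002222
|∇h| = √(0.01294² + -0.002222²) = 0.01313
Seepage velocity v = K·i/n = 0.12 × 0.01313 / 0.42 = 0.003751 ft/day = 1.37 ft/yr.

1.4 ft/yr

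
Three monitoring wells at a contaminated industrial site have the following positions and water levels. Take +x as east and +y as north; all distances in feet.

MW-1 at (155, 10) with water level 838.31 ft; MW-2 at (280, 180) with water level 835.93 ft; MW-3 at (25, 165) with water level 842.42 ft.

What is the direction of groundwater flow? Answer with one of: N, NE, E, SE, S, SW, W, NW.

Taking MW-1 as reference: MW-2−MW-1 = (125, 170, -2.38); MW-3−MW-1 = (-130, 155, +4.11).
Determinant of the coordinate differences = 125·155 − (-130)·170 = 41475.
∂h/∂x = [(-2.38)·155 − (+4.11)·170] / 41475 = -0.02574
∂h/∂y = [125·(+4.11) − (-130)·(-2.38)] / 41475 = +0.004927
Flow = −∇h = (+0.02574 east, -0.004927 north), which points east.

E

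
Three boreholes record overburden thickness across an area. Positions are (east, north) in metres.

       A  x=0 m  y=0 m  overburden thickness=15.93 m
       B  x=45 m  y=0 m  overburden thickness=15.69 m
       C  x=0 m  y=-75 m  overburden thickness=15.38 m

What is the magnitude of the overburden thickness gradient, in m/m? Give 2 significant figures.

0.0091 m/m

∂d/∂x = (15.69 − 15.93) / (45 − 0) = -0.005333
∂d/∂y = (15.38 − 15.93) / (-75 − 0) = +0.007333
|∇f| = √(-0.005333² + 0.007333²) = 0.009067 m/m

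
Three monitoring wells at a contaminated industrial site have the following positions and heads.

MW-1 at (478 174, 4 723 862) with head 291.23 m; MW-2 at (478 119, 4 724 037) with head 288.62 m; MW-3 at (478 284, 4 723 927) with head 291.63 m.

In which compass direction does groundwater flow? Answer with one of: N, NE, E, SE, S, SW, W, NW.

With h = a·x + b·y + c and MW-1 as origin, the differences give:
  (-55)·a + 175·b = -2.61
  110·a + 65·b = +0.40
Eliminate b (×65 and ×175, subtract): -22825·a = -239.650 → a = ∂h/∂x = +0.01050
Back-substitute: b = ∂h/∂y = -0.01161.
Flow = −∇h = (-0.01050 east, +0.01161 north), which points northwest.

NW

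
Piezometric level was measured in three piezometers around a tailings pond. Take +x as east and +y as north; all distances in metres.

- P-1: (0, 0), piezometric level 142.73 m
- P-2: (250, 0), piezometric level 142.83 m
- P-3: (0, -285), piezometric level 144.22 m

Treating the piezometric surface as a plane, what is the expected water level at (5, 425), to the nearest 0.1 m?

140.5 m

∂h/∂x = (142.83 − 142.73) / (250 − 0) = +0.0004000
∂h/∂y = (144.22 − 142.73) / (-285 − 0) = -0.005228
h(5, 425) = 142.73 + (+0.0004000)·(5) + (-0.005228)·(425) = 142.73 +0.002 -2.222 = 140.510 m.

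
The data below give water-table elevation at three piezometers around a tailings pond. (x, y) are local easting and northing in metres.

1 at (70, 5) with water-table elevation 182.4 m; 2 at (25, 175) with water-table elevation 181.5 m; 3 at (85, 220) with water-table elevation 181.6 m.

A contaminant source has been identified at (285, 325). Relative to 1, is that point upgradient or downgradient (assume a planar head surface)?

downgradient

With h = a·x + b·y + c and 1 as origin, the differences give:
  (-45)·a + 170·b = -0.9
  15·a + 215·b = -0.8
Eliminate b (×215 and ×170, subtract): -12225·a = -57.50 → a = ∂h/∂x = +0.004703
Back-substitute: b = ∂h/∂y = -0.004049.
Head at (285, 325) = 182.4 + (+0.004703)·(215) + (-0.004049)·(320) = 182.12 m.
That is lower than the 182.4 m at 1, so the point is downgradient.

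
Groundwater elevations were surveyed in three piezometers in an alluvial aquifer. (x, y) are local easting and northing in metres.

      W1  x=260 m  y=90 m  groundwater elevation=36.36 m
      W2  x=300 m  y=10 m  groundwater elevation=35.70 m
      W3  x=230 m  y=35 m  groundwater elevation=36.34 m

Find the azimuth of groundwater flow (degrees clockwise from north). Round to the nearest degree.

121°

Differences from W1: to W2 (Δx, Δy, Δh) = (40, -80, -0.66); to W3 = (-30, -55, -0.02).
Solve a·Δx + b·Δy = Δh: det = 40·(-55) − (-30)·(-80) = -4600.
∂h/∂x = [(-0.66)·(-55) − (-0.02)·(-80)] / -4600 = -0.007543
∂h/∂y = [40·(-0.02) − (-30)·(-0.66)] / -4600 = +0.004478
Flow direction (−∇h) has components (+0.007543 E, -0.004478 N).
Azimuth = atan2(E, N) = atan2(+0.007543, -0.004478) = 120.7° ≈ 121°.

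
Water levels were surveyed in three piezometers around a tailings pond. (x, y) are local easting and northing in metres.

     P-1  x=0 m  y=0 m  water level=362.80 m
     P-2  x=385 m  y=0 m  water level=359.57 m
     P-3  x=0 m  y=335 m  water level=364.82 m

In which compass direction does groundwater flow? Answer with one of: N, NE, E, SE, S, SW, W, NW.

∂h/∂x = (359.57 − 362.80) / (385 − 0) = -0.008390
∂h/∂y = (364.82 − 362.80) / (335 − 0) = +0.006030
Flow = −∇h = (+0.008390 east, -0.006030 north), which points southeast.

SE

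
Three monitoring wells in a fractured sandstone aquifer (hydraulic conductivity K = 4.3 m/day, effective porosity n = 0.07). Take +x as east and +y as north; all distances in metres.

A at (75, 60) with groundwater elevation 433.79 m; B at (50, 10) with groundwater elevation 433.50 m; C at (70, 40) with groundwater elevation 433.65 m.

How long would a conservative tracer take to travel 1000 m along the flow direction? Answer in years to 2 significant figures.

Differences from A: to B (Δx, Δy, Δh) = (-25, -50, -0.29); to C = (-5, -20, -0.14).
Solve a·Δx + b·Δy = Δh: det = (-25)·(-20) − (-5)·(-50) = 250.
∂h/∂x = [(-0.29)·(-20) − (-0.14)·(-50)] / 250 = -0.004800
∂h/∂y = [(-25)·(-0.14) − (-5)·(-0.29)] / 250 = +0.008200
|∇h| = √(-0.004800² + 0.008200²) = 0.009502
Seepage velocity v = K·i/n = 4.3 × 0.009502 / 0.07 = 0.5837 m/day.
t = 1000 / 0.5837 = 1713 days = 4.69 years.

4.7 years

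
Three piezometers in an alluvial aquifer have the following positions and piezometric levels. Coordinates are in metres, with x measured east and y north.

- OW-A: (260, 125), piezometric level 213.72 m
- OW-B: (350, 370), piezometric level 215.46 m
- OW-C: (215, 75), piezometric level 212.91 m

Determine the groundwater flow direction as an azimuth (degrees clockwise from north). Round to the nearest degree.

Differences from OW-A: to OW-B (Δx, Δy, Δh) = (90, 245, +1.74); to OW-C = (-45, -50, -0.81).
Determinant of the coordinate differences = 90·(-50) − (-45)·245 = 6525.
∂h/∂x = [(+1.74)·(-50) − (-0.81)·245] / 6525 = +0.01708
∂h/∂y = [90·(-0.81) − (-45)·(+1.74)] / 6525 = +0.0008276
Flow direction (−∇h) has components (-0.01708 E, -0.0008276 N).
Azimuth = atan2(E, N) = atan2(-0.01708, -0.0008276) = 267.2° ≈ 267°.

267°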